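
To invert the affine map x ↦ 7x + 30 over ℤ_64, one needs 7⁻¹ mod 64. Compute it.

Run Euclid on (64, 7):
64 = 9×7 + 1
7 = 7×1 + 0
The gcd is 1. Working backward:
1 = 64 − 9·7
So 7·(-9) ≡ 1 (mod 64), and -9 ≡ 55 (mod 64).

55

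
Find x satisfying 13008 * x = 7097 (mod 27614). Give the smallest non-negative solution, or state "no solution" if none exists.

no solution

gcd(13008, 27614):
27614 = 2*13008 + 1598
13008 = 8*1598 + 224
1598 = 7*224 + 30
224 = 7*30 + 14
30 = 2*14 + 2
14 = 7*2 + 0
gcd = 2, but 2 ∤ 7097, so the congruence has no solution.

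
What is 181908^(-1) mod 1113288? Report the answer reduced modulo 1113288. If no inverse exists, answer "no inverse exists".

no inverse exists

Compute gcd(181908, 1113288):
1113288 = 6×181908 + 21840
181908 = 8×21840 + 7188
21840 = 3×7188 + 276
7188 = 26×276 + 12
276 = 23×12 + 0
gcd(181908, 1113288) = 12 ≠ 1, so 181908 has no multiplicative inverse modulo 1113288.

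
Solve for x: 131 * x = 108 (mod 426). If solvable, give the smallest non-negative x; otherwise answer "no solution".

300

First find gcd(131, 426):
426 = 3·131 + 33
131 = 3·33 + 32
33 = 1·32 + 1
32 = 32·1 + 0
gcd = 1, so a unique solution mod 426 exists.
Back-substitute for the Bézout coefficients:
1 = 33 − 32
1 = −131 + 4·33
1 = 4·426 − 13·131
So 131·(-13) ≡ 1 (mod 426), giving 131⁻¹ ≡ 413.
x ≡ 131⁻¹·108 ≡ 413·108 ≡ 300 (mod 426).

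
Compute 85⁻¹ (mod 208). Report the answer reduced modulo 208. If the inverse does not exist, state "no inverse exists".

Run Euclid on (208, 85):
208 = 2·85 + 38
85 = 2·38 + 9
38 = 4·9 + 2
9 = 4·2 + 1
2 = 2·1 + 0
The gcd is 1. Working backward:
1 = 9 − 4·2
1 = −4·38 + 17·9
1 = 17·85 − 38·38
1 = −38·208 + 93·85
So 85·93 ≡ 1 (mod 208).

93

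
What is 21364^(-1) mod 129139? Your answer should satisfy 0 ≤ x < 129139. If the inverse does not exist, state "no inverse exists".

Run Euclid on (129139, 21364):
129139 = 6×21364 + 955
21364 = 22×955 + 354
955 = 2×354 + 247
354 = 1×247 + 107
247 = 2×107 + 33
107 = 3×33 + 8
33 = 4×8 + 1
8 = 8×1 + 0
gcd = 1, so the inverse exists. Back-substitute:
1 = 33 − 4·8
1 = −4·107 + 13·33
1 = 13·247 − 30·107
1 = −30·354 + 43·247
1 = 43·955 − 116·354
1 = −116·21364 + 2595·955
1 = 2595·129139 − 15686·21364
Hence 21364⁻¹ ≡ -15686 ≡ 113453 (mod 129139).

113453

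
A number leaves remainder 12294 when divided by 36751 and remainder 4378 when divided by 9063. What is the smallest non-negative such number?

Write x = 12294 + 36751·k. Then 36751·k ≡ 4378 − 12294 ≡ 1147 (mod 9063).
Need 36751⁻¹ mod 9063. Extended Euclid on (9063, 499):
9063 = 18*499 + 81
499 = 6*81 + 13
81 = 6*13 + 3
13 = 4*3 + 1
3 = 3*1 + 0
Back-substitute:
1 = 13 − 4·3
1 = −4·81 + 25·13
1 = 25·499 − 154·81
1 = −154·9063 + 2797·499
36751⁻¹ ≡ 2797 (mod 9063), so k ≡ 2797·1147 ≡ 8920 (mod 9063).
x = 12294 + 36751·8920 = 327831214.

327831214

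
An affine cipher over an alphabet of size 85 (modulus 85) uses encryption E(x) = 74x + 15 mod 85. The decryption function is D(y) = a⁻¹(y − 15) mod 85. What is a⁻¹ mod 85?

54

Extended Euclidean algorithm:
85 = 1·74 + 11
74 = 6·11 + 8
11 = 1·8 + 3
8 = 2·3 + 2
3 = 1·2 + 1
2 = 2·1 + 0
gcd = 1, so the inverse exists. Back-substitute:
1 = 3 − 2
1 = −8 + 3·3
1 = 3·11 − 4·8
1 = −4·74 + 27·11
1 = 27·85 − 31·74
So 74·(-31) ≡ 1 (mod 85), and -31 ≡ 54 (mod 85).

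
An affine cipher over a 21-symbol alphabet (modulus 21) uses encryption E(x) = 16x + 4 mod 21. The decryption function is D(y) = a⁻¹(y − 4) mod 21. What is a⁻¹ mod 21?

Apply the Euclidean algorithm to 21 and 16:
21 = 1×16 + 5
16 = 3×5 + 1
5 = 5×1 + 0
gcd = 1, so the inverse exists. Back-substitute:
1 = 16 − 3·5
1 = −3·21 + 4·16
So 16·4 ≡ 1 (mod 21).

4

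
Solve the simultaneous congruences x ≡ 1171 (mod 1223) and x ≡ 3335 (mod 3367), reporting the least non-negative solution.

Write x = 1171 + 1223·k. Then 1223·k ≡ 3335 − 1171 ≡ 2164 (mod 3367).
Need 1223⁻¹ mod 3367. Extended Euclid on (3367, 1223):
3367 = 2·1223 + 921
1223 = 1·921 + 302
921 = 3·302 + 15
302 = 20·15 + 2
15 = 7·2 + 1
2 = 2·1 + 0
Back-substitute:
1 = 15 − 7·2
1 = −7·302 + 141·15
1 = 141·921 − 430·302
1 = −430·1223 + 571·921
1 = 571·3367 − 1572·1223
1223⁻¹ ≡ 1795 (mod 3367), so k ≡ 1795·2164 ≡ 2229 (mod 3367).
x = 1171 + 1223·2229 = 2727238.

2727238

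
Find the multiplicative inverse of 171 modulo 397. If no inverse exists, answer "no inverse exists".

332

gcd(397, 171) by repeated division:
397 = 2×171 + 55
171 = 3×55 + 6
55 = 9×6 + 1
6 = 6×1 + 0
gcd = 1, so the inverse exists. Back-substitute:
1 = 55 − 9·6
1 = −9·171 + 28·55
1 = 28·397 − 65·171
Hence 171⁻¹ ≡ -65 ≡ 332 (mod 397).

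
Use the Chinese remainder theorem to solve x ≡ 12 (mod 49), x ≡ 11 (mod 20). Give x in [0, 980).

Write x = 12 + 49·k. Then 49·k ≡ 11 − 12 ≡ 19 (mod 20).
Need 49⁻¹ mod 20. Extended Euclid on (20, 9):
20 = 2*9 + 2
9 = 4*2 + 1
2 = 2*1 + 0
Back-substitute:
1 = 9 − 4·2
1 = −4·20 + 9·9
49⁻¹ ≡ 9 (mod 20), so k ≡ 9·19 ≡ 11 (mod 20).
x = 12 + 49·11 = 551.

551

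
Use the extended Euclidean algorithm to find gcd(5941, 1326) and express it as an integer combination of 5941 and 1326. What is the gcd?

13

Euclidean algorithm:
5941 = 4×1326 + 637
1326 = 2×637 + 52
637 = 12×52 + 13
52 = 4×13 + 0
gcd(5941, 1326) = 13.
Back-substituting:
13 = 637 − 12·52
13 = −12·1326 + 25·637
13 = 25·5941 − 112·1326
So 13 = (25)·5941 + (-112)·1326.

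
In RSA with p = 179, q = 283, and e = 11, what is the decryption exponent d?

φ(n) = (p−1)(q−1) = 178·282 = 50196.
Need d with 11·d ≡ 1 (mod 50196). Apply the extended Euclidean algorithm:
50196 = 4563·11 + 3
11 = 3·3 + 2
3 = 1·2 + 1
2 = 2·1 + 0
Back-substitute:
1 = 3 − 2
1 = −11 + 4·3
1 = 4·50196 − 18253·11
So 11·(-18253) ≡ 1 (mod 50196), hence d ≡ -18253 ≡ 31943 (mod 50196).

31943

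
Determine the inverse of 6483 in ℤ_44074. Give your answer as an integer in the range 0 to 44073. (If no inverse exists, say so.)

gcd(44074, 6483) by repeated division:
44074 = 6*6483 + 5176
6483 = 1*5176 + 1307
5176 = 3*1307 + 1255
1307 = 1*1255 + 52
1255 = 24*52 + 7
52 = 7*7 + 3
7 = 2*3 + 1
3 = 3*1 + 0
The gcd is 1. Working backward:
1 = 7 − 2·3
1 = −2·52 + 15·7
1 = 15·1255 − 362·52
1 = −362·1307 + 377·1255
1 = 377·5176 − 1493·1307
1 = −1493·6483 + 1870·5176
1 = 1870·44074 − 12713·6483
Thus 6483·(-12713) ≡ 1 (mod 44074); reducing, -12713 mod 44074 = 31361.

31361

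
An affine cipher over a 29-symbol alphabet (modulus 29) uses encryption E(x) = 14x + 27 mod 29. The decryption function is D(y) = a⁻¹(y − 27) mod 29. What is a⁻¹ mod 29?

27

Run Euclid on (29, 14):
29 = 2·14 + 1
14 = 14·1 + 0
gcd = 1, so the inverse exists. Back-substitute:
1 = 29 − 2·14
Hence 14⁻¹ ≡ -2 ≡ 27 (mod 29).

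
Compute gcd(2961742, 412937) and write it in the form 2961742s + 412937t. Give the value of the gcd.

Euclidean algorithm:
2961742 = 7*412937 + 71183
412937 = 5*71183 + 57022
71183 = 1*57022 + 14161
57022 = 4*14161 + 378
14161 = 37*378 + 175
378 = 2*175 + 28
175 = 6*28 + 7
28 = 4*7 + 0
gcd(2961742, 412937) = 7.
Working backward:
7 = 175 − 6·28
7 = −6·378 + 13·175
7 = 13·14161 − 487·378
7 = −487·57022 + 1961·14161
7 = 1961·71183 − 2448·57022
7 = −2448·412937 + 14201·71183
7 = 14201·2961742 − 101855·412937
So 7 = (14201)·2961742 + (-101855)·412937.

7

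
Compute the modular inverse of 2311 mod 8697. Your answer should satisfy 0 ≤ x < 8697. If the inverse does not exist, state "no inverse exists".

6010

Apply the Euclidean algorithm to 8697 and 2311:
8697 = 3*2311 + 1764
2311 = 1*1764 + 547
1764 = 3*547 + 123
547 = 4*123 + 55
123 = 2*55 + 13
55 = 4*13 + 3
13 = 4*3 + 1
3 = 3*1 + 0
The gcd is 1. Working backward:
1 = 13 − 4·3
1 = −4·55 + 17·13
1 = 17·123 − 38·55
1 = −38·547 + 169·123
1 = 169·1764 − 545·547
1 = −545·2311 + 714·1764
1 = 714·8697 − 2687·2311
Hence 2311⁻¹ ≡ -2687 ≡ 6010 (mod 8697).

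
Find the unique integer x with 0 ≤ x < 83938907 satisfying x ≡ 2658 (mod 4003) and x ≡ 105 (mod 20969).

41497756

Write x = 2658 + 4003·k. Then 4003·k ≡ 105 − 2658 ≡ 18416 (mod 20969).
Need 4003⁻¹ mod 20969. Extended Euclid on (20969, 4003):
20969 = 5×4003 + 954
4003 = 4×954 + 187
954 = 5×187 + 19
187 = 9×19 + 16
19 = 1×16 + 3
16 = 5×3 + 1
3 = 3×1 + 0
Back-substitute:
1 = 16 − 5·3
1 = −5·19 + 6·16
1 = 6·187 − 59·19
1 = −59·954 + 301·187
1 = 301·4003 − 1263·954
1 = −1263·20969 + 6616·4003
4003⁻¹ ≡ 6616 (mod 20969), so k ≡ 6616·18416 ≡ 10366 (mod 20969).
x = 2658 + 4003·10366 = 41497756.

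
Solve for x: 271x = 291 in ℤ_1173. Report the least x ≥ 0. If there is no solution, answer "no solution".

66

First find gcd(271, 1173):
1173 = 4×271 + 89
271 = 3×89 + 4
89 = 22×4 + 1
4 = 4×1 + 0
gcd = 1, so a unique solution mod 1173 exists.
Back-substitute for the Bézout coefficients:
1 = 89 − 22·4
1 = −22·271 + 67·89
1 = 67·1173 − 290·271
So 271·(-290) ≡ 1 (mod 1173), giving 271⁻¹ ≡ 883.
x ≡ 271⁻¹·291 ≡ 883·291 ≡ 66 (mod 1173).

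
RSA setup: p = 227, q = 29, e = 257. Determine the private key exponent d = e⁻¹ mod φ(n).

φ(n) = (p−1)(q−1) = 226·28 = 6328.
Need d with 257·d ≡ 1 (mod 6328). Apply the extended Euclidean algorithm:
6328 = 24*257 + 160
257 = 1*160 + 97
160 = 1*97 + 63
97 = 1*63 + 34
63 = 1*34 + 29
34 = 1*29 + 5
29 = 5*5 + 4
5 = 1*4 + 1
4 = 4*1 + 0
Back-substitute:
1 = 5 − 4
1 = −29 + 6·5
1 = 6·34 − 7·29
1 = −7·63 + 13·34
1 = 13·97 − 20·63
1 = −20·160 + 33·97
1 = 33·257 − 53·160
1 = −53·6328 + 1305·257
So 257·1305 ≡ 1 (mod 6328), hence d = 1305.

1305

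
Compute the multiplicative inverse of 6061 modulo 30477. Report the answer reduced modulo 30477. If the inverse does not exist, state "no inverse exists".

3721

Apply the Euclidean algorithm to 30477 and 6061:
30477 = 5·6061 + 172
6061 = 35·172 + 41
172 = 4·41 + 8
41 = 5·8 + 1
8 = 8·1 + 0
Since gcd(6061, 30477) = 1, back-substitute to write 1 as a combination:
1 = 41 − 5·8
1 = −5·172 + 21·41
1 = 21·6061 − 740·172
1 = −740·30477 + 3721·6061
So 6061·3721 ≡ 1 (mod 30477).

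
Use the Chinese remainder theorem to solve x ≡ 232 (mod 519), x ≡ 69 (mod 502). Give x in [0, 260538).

41233

Write x = 232 + 519·k. Then 519·k ≡ 69 − 232 ≡ 339 (mod 502).
Need 519⁻¹ mod 502. Extended Euclid on (502, 17):
502 = 29·17 + 9
17 = 1·9 + 8
9 = 1·8 + 1
8 = 8·1 + 0
Back-substitute:
1 = 9 − 8
1 = −17 + 2·9
1 = 2·502 − 59·17
519⁻¹ ≡ 443 (mod 502), so k ≡ 443·339 ≡ 79 (mod 502).
x = 232 + 519·79 = 41233.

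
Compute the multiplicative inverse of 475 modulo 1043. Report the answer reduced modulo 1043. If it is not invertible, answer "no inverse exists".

314

gcd(1043, 475) by repeated division:
1043 = 2×475 + 93
475 = 5×93 + 10
93 = 9×10 + 3
10 = 3×3 + 1
3 = 3×1 + 0
The gcd is 1. Working backward:
1 = 10 − 3·3
1 = −3·93 + 28·10
1 = 28·475 − 143·93
1 = −143·1043 + 314·475
So 475·314 ≡ 1 (mod 1043).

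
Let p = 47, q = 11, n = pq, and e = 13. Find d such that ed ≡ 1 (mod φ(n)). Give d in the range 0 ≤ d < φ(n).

φ(n) = (p−1)(q−1) = 46·10 = 460.
Need d with 13·d ≡ 1 (mod 460). Apply the extended Euclidean algorithm:
460 = 35×13 + 5
13 = 2×5 + 3
5 = 1×3 + 2
3 = 1×2 + 1
2 = 2×1 + 0
Back-substitute:
1 = 3 − 2
1 = −5 + 2·3
1 = 2·13 − 5·5
1 = −5·460 + 177·13
So 13·177 ≡ 1 (mod 460), hence d = 177.

177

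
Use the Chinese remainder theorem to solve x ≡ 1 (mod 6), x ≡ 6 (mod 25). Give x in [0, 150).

31

Write x = 1 + 6·k. Then 6·k ≡ 6 − 1 ≡ 5 (mod 25).
Need 6⁻¹ mod 25. Extended Euclid on (25, 6):
25 = 4·6 + 1
6 = 6·1 + 0
Back-substitute:
1 = 25 − 4·6
6⁻¹ ≡ 21 (mod 25), so k ≡ 21·5 ≡ 5 (mod 25).
x = 1 + 6·5 = 31.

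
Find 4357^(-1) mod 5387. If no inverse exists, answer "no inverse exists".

Run Euclid on (5387, 4357):
5387 = 1·4357 + 1030
4357 = 4·1030 + 237
1030 = 4·237 + 82
237 = 2·82 + 73
82 = 1·73 + 9
73 = 8·9 + 1
9 = 9·1 + 0
Since gcd(4357, 5387) = 1, back-substitute to write 1 as a combination:
1 = 73 − 8·9
1 = −8·82 + 9·73
1 = 9·237 − 26·82
1 = −26·1030 + 113·237
1 = 113·4357 − 478·1030
1 = −478·5387 + 591·4357
So 4357·591 ≡ 1 (mod 5387).

591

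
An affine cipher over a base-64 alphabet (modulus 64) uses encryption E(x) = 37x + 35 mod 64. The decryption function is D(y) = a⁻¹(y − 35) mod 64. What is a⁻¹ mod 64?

Apply the Euclidean algorithm to 64 and 37:
64 = 1*37 + 27
37 = 1*27 + 10
27 = 2*10 + 7
10 = 1*7 + 3
7 = 2*3 + 1
3 = 3*1 + 0
The gcd is 1. Working backward:
1 = 7 − 2·3
1 = −2·10 + 3·7
1 = 3·27 − 8·10
1 = −8·37 + 11·27
1 = 11·64 − 19·37
Thus 37·(-19) ≡ 1 (mod 64); reducing, -19 mod 64 = 45.

45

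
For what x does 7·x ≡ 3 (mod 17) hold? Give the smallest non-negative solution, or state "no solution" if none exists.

First find gcd(7, 17):
17 = 2·7 + 3
7 = 2·3 + 1
3 = 3·1 + 0
gcd = 1, so a unique solution mod 17 exists.
Back-substitute for the Bézout coefficients:
1 = 7 − 2·3
1 = −2·17 + 5·7
So 7·(5) ≡ 1 (mod 17), giving 7⁻¹ ≡ 5.
x ≡ 7⁻¹·3 ≡ 5·3 ≡ 15 (mod 17).

15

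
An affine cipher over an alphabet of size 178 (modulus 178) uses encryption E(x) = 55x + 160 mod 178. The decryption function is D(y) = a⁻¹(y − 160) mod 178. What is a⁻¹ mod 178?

123

Apply the Euclidean algorithm to 178 and 55:
178 = 3×55 + 13
55 = 4×13 + 3
13 = 4×3 + 1
3 = 3×1 + 0
gcd = 1, so the inverse exists. Back-substitute:
1 = 13 − 4·3
1 = −4·55 + 17·13
1 = 17·178 − 55·55
Thus 55·(-55) ≡ 1 (mod 178); reducing, -55 mod 178 = 123.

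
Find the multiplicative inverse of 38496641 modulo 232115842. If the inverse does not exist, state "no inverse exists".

38432675

gcd(232115842, 38496641) by repeated division:
232115842 = 6×38496641 + 1135996
38496641 = 33×1135996 + 1008773
1135996 = 1×1008773 + 127223
1008773 = 7×127223 + 118212
127223 = 1×118212 + 9011
118212 = 13×9011 + 1069
9011 = 8×1069 + 459
1069 = 2×459 + 151
459 = 3×151 + 6
151 = 25×6 + 1
6 = 6×1 + 0
gcd = 1, so the inverse exists. Back-substitute:
1 = 151 − 25·6
1 = −25·459 + 76·151
1 = 76·1069 − 177·459
1 = −177·9011 + 1492·1069
1 = 1492·118212 − 19573·9011
1 = −19573·127223 + 21065·118212
1 = 21065·1008773 − 167028·127223
1 = −167028·1135996 + 188093·1008773
1 = 188093·38496641 − 6374097·1135996
1 = −6374097·232115842 + 38432675·38496641
So 38496641·38432675 ≡ 1 (mod 232115842).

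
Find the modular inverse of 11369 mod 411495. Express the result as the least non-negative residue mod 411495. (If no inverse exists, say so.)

221474

Run Euclid on (411495, 11369):
411495 = 36·11369 + 2211
11369 = 5·2211 + 314
2211 = 7·314 + 13
314 = 24·13 + 2
13 = 6·2 + 1
2 = 2·1 + 0
gcd = 1, so the inverse exists. Back-substitute:
1 = 13 − 6·2
1 = −6·314 + 145·13
1 = 145·2211 − 1021·314
1 = −1021·11369 + 5250·2211
1 = 5250·411495 − 190021·11369
So 11369·(-190021) ≡ 1 (mod 411495), and -190021 ≡ 221474 (mod 411495).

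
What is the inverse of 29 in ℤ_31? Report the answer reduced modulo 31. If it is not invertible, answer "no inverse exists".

Run Euclid on (31, 29):
31 = 1*29 + 2
29 = 14*2 + 1
2 = 2*1 + 0
The gcd is 1. Working backward:
1 = 29 − 14·2
1 = −14·31 + 15·29
So 29·15 ≡ 1 (mod 31).

15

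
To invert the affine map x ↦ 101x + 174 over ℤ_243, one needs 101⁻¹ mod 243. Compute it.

Run Euclid on (243, 101):
243 = 2·101 + 41
101 = 2·41 + 19
41 = 2·19 + 3
19 = 6·3 + 1
3 = 3·1 + 0
gcd = 1, so the inverse exists. Back-substitute:
1 = 19 − 6·3
1 = −6·41 + 13·19
1 = 13·101 − 32·41
1 = −32·243 + 77·101
So 101·77 ≡ 1 (mod 243).

77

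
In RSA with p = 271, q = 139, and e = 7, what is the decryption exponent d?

φ(n) = (p−1)(q−1) = 270·138 = 37260.
Need d with 7·d ≡ 1 (mod 37260). Apply the extended Euclidean algorithm:
37260 = 5322*7 + 6
7 = 1*6 + 1
6 = 6*1 + 0
Back-substitute:
1 = 7 − 6
1 = −37260 + 5323·7
So 7·5323 ≡ 1 (mod 37260), hence d = 5323.

5323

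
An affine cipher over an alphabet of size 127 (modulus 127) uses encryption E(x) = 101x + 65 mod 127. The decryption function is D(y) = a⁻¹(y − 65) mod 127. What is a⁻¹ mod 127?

Apply the Euclidean algorithm to 127 and 101:
127 = 1×101 + 26
101 = 3×26 + 23
26 = 1×23 + 3
23 = 7×3 + 2
3 = 1×2 + 1
2 = 2×1 + 0
The gcd is 1. Working backward:
1 = 3 − 2
1 = −23 + 8·3
1 = 8·26 − 9·23
1 = −9·101 + 35·26
1 = 35·127 − 44·101
Thus 101·(-44) ≡ 1 (mod 127); reducing, -44 mod 127 = 83.

83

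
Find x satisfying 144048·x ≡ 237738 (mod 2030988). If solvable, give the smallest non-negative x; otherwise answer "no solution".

gcd(144048, 2030988):
2030988 = 14*144048 + 14316
144048 = 10*14316 + 888
14316 = 16*888 + 108
888 = 8*108 + 24
108 = 4*24 + 12
24 = 2*12 + 0
gcd = 12, but 12 ∤ 237738, so the congruence has no solution.

no solution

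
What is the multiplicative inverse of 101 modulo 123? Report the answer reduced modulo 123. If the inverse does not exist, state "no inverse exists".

95

gcd(123, 101) by repeated division:
123 = 1·101 + 22
101 = 4·22 + 13
22 = 1·13 + 9
13 = 1·9 + 4
9 = 2·4 + 1
4 = 4·1 + 0
Since gcd(101, 123) = 1, back-substitute to write 1 as a combination:
1 = 9 − 2·4
1 = −2·13 + 3·9
1 = 3·22 − 5·13
1 = −5·101 + 23·22
1 = 23·123 − 28·101
Hence 101⁻¹ ≡ -28 ≡ 95 (mod 123).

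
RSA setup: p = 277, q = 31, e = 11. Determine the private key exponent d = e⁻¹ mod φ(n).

3011

φ(n) = (p−1)(q−1) = 276·30 = 8280.
Need d with 11·d ≡ 1 (mod 8280). Apply the extended Euclidean algorithm:
8280 = 752*11 + 8
11 = 1*8 + 3
8 = 2*3 + 2
3 = 1*2 + 1
2 = 2*1 + 0
Back-substitute:
1 = 3 − 2
1 = −8 + 3·3
1 = 3·11 − 4·8
1 = −4·8280 + 3011·11
So 11·3011 ≡ 1 (mod 8280), hence d = 3011.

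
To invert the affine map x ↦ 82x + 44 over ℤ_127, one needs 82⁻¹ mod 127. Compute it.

79

Apply the Euclidean algorithm to 127 and 82:
127 = 1×82 + 45
82 = 1×45 + 37
45 = 1×37 + 8
37 = 4×8 + 5
8 = 1×5 + 3
5 = 1×3 + 2
3 = 1×2 + 1
2 = 2×1 + 0
Since gcd(82, 127) = 1, back-substitute to write 1 as a combination:
1 = 3 − 2
1 = −5 + 2·3
1 = 2·8 − 3·5
1 = −3·37 + 14·8
1 = 14·45 − 17·37
1 = −17·82 + 31·45
1 = 31·127 − 48·82
Thus 82·(-48) ≡ 1 (mod 127); reducing, -48 mod 127 = 79.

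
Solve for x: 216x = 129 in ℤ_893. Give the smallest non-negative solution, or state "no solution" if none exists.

13

First find gcd(216, 893):
893 = 4*216 + 29
216 = 7*29 + 13
29 = 2*13 + 3
13 = 4*3 + 1
3 = 3*1 + 0
gcd = 1, so a unique solution mod 893 exists.
Back-substitute for the Bézout coefficients:
1 = 13 − 4·3
1 = −4·29 + 9·13
1 = 9·216 − 67·29
1 = −67·893 + 277·216
So 216·(277) ≡ 1 (mod 893), giving 216⁻¹ ≡ 277.
x ≡ 216⁻¹·129 ≡ 277·129 ≡ 13 (mod 893).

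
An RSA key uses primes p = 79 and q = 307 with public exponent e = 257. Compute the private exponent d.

13745

φ(n) = (p−1)(q−1) = 78·306 = 23868.
Need d with 257·d ≡ 1 (mod 23868). Apply the extended Euclidean algorithm:
23868 = 92·257 + 224
257 = 1·224 + 33
224 = 6·33 + 26
33 = 1·26 + 7
26 = 3·7 + 5
7 = 1·5 + 2
5 = 2·2 + 1
2 = 2·1 + 0
Back-substitute:
1 = 5 − 2·2
1 = −2·7 + 3·5
1 = 3·26 − 11·7
1 = −11·33 + 14·26
1 = 14·224 − 95·33
1 = −95·257 + 109·224
1 = 109·23868 − 10123·257
So 257·(-10123) ≡ 1 (mod 23868), hence d ≡ -10123 ≡ 13745 (mod 23868).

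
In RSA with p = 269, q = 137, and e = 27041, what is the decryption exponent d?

φ(n) = (p−1)(q−1) = 268·136 = 36448.
Need d with 27041·d ≡ 1 (mod 36448). Apply the extended Euclidean algorithm:
36448 = 1×27041 + 9407
27041 = 2×9407 + 8227
9407 = 1×8227 + 1180
8227 = 6×1180 + 1147
1180 = 1×1147 + 33
1147 = 34×33 + 25
33 = 1×25 + 8
25 = 3×8 + 1
8 = 8×1 + 0
Back-substitute:
1 = 25 − 3·8
1 = −3·33 + 4·25
1 = 4·1147 − 139·33
1 = −139·1180 + 143·1147
1 = 143·8227 − 997·1180
1 = −997·9407 + 1140·8227
1 = 1140·27041 − 3277·9407
1 = −3277·36448 + 4417·27041
So 27041·4417 ≡ 1 (mod 36448), hence d = 4417.

4417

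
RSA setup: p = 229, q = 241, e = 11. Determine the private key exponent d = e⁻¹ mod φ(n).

φ(n) = (p−1)(q−1) = 228·240 = 54720.
Need d with 11·d ≡ 1 (mod 54720). Apply the extended Euclidean algorithm:
54720 = 4974·11 + 6
11 = 1·6 + 5
6 = 1·5 + 1
5 = 5·1 + 0
Back-substitute:
1 = 6 − 5
1 = −11 + 2·6
1 = 2·54720 − 9949·11
So 11·(-9949) ≡ 1 (mod 54720), hence d ≡ -9949 ≡ 44771 (mod 54720).

44771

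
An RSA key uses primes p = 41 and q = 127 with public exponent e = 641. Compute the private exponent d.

φ(n) = (p−1)(q−1) = 40·126 = 5040.
Need d with 641·d ≡ 1 (mod 5040). Apply the extended Euclidean algorithm:
5040 = 7×641 + 553
641 = 1×553 + 88
553 = 6×88 + 25
88 = 3×25 + 13
25 = 1×13 + 12
13 = 1×12 + 1
12 = 12×1 + 0
Back-substitute:
1 = 13 − 12
1 = −25 + 2·13
1 = 2·88 − 7·25
1 = −7·553 + 44·88
1 = 44·641 − 51·553
1 = −51·5040 + 401·641
So 641·401 ≡ 1 (mod 5040), hence d = 401.

401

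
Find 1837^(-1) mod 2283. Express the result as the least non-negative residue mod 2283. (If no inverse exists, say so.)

Apply the Euclidean algorithm to 2283 and 1837:
2283 = 1·1837 + 446
1837 = 4·446 + 53
446 = 8·53 + 22
53 = 2·22 + 9
22 = 2·9 + 4
9 = 2·4 + 1
4 = 4·1 + 0
Since gcd(1837, 2283) = 1, back-substitute to write 1 as a combination:
1 = 9 − 2·4
1 = −2·22 + 5·9
1 = 5·53 − 12·22
1 = −12·446 + 101·53
1 = 101·1837 − 416·446
1 = −416·2283 + 517·1837
So 1837·517 ≡ 1 (mod 2283).

517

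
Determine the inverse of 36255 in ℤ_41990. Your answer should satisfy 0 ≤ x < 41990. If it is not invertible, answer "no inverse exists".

Compute gcd(36255, 41990):
41990 = 1*36255 + 5735
36255 = 6*5735 + 1845
5735 = 3*1845 + 200
1845 = 9*200 + 45
200 = 4*45 + 20
45 = 2*20 + 5
20 = 4*5 + 0
Since gcd = 5 > 1, 36255 is not a unit mod 41990.

no inverse exists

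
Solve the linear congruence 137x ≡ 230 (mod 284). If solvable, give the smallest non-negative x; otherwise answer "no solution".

First find gcd(137, 284):
284 = 2*137 + 10
137 = 13*10 + 7
10 = 1*7 + 3
7 = 2*3 + 1
3 = 3*1 + 0
gcd = 1, so a unique solution mod 284 exists.
Back-substitute for the Bézout coefficients:
1 = 7 − 2·3
1 = −2·10 + 3·7
1 = 3·137 − 41·10
1 = −41·284 + 85·137
So 137·(85) ≡ 1 (mod 284), giving 137⁻¹ ≡ 85.
x ≡ 137⁻¹·230 ≡ 85·230 ≡ 238 (mod 284).

238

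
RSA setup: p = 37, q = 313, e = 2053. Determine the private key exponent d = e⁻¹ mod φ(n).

10477

φ(n) = (p−1)(q−1) = 36·312 = 11232.
Need d with 2053·d ≡ 1 (mod 11232). Apply the extended Euclidean algorithm:
11232 = 5·2053 + 967
2053 = 2·967 + 119
967 = 8·119 + 15
119 = 7·15 + 14
15 = 1·14 + 1
14 = 14·1 + 0
Back-substitute:
1 = 15 − 14
1 = −119 + 8·15
1 = 8·967 − 65·119
1 = −65·2053 + 138·967
1 = 138·11232 − 755·2053
So 2053·(-755) ≡ 1 (mod 11232), hence d ≡ -755 ≡ 10477 (mod 11232).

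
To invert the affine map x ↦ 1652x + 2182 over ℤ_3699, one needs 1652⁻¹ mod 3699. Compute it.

Apply the Euclidean algorithm to 3699 and 1652:
3699 = 2·1652 + 395
1652 = 4·395 + 72
395 = 5·72 + 35
72 = 2·35 + 2
35 = 17·2 + 1
2 = 2·1 + 0
gcd = 1, so the inverse exists. Back-substitute:
1 = 35 − 17·2
1 = −17·72 + 35·35
1 = 35·395 − 192·72
1 = −192·1652 + 803·395
1 = 803·3699 − 1798·1652
Hence 1652⁻¹ ≡ -1798 ≡ 1901 (mod 3699).

1901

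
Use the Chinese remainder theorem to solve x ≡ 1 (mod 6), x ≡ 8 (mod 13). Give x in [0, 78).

Write x = 1 + 6·k. Then 6·k ≡ 8 − 1 ≡ 7 (mod 13).
Need 6⁻¹ mod 13. Extended Euclid on (13, 6):
13 = 2·6 + 1
6 = 6·1 + 0
Back-substitute:
1 = 13 − 2·6
6⁻¹ ≡ 11 (mod 13), so k ≡ 11·7 ≡ 12 (mod 13).
x = 1 + 6·12 = 73.

73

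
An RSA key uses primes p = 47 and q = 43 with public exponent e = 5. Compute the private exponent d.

773

φ(n) = (p−1)(q−1) = 46·42 = 1932.
Need d with 5·d ≡ 1 (mod 1932). Apply the extended Euclidean algorithm:
1932 = 386×5 + 2
5 = 2×2 + 1
2 = 2×1 + 0
Back-substitute:
1 = 5 − 2·2
1 = −2·1932 + 773·5
So 5·773 ≡ 1 (mod 1932), hence d = 773.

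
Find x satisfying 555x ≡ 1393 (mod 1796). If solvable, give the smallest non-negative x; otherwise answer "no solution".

1627

First find gcd(555, 1796):
1796 = 3×555 + 131
555 = 4×131 + 31
131 = 4×31 + 7
31 = 4×7 + 3
7 = 2×3 + 1
3 = 3×1 + 0
gcd = 1, so a unique solution mod 1796 exists.
Back-substitute for the Bézout coefficients:
1 = 7 − 2·3
1 = −2·31 + 9·7
1 = 9·131 − 38·31
1 = −38·555 + 161·131
1 = 161·1796 − 521·555
So 555·(-521) ≡ 1 (mod 1796), giving 555⁻¹ ≡ 1275.
x ≡ 555⁻¹·1393 ≡ 1275·1393 ≡ 1627 (mod 1796).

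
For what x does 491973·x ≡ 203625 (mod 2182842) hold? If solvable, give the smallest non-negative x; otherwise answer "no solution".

168825

First find gcd(491973, 2182842):
2182842 = 4·491973 + 214950
491973 = 2·214950 + 62073
214950 = 3·62073 + 28731
62073 = 2·28731 + 4611
28731 = 6·4611 + 1065
4611 = 4·1065 + 351
1065 = 3·351 + 12
351 = 29·12 + 3
12 = 4·3 + 0
gcd = 3 and 3 | 203625, so solutions exist. Divide through by 3: 163991x ≡ 67875 (mod 727614).
Now find 163991⁻¹ mod 727614:
727614 = 4·163991 + 71650
163991 = 2·71650 + 20691
71650 = 3·20691 + 9577
20691 = 2·9577 + 1537
9577 = 6·1537 + 355
1537 = 4·355 + 117
355 = 3·117 + 4
117 = 29·4 + 1
4 = 4·1 + 0
Back-substitute:
1 = 117 − 29·4
1 = −29·355 + 88·117
1 = 88·1537 − 381·355
1 = −381·9577 + 2374·1537
1 = 2374·20691 − 5129·9577
1 = −5129·71650 + 17761·20691
1 = 17761·163991 − 40651·71650
1 = −40651·727614 + 180365·163991
So 163991⁻¹ ≡ 180365 (mod 727614).
Then x ≡ 180365·67875 ≡ 168825 (mod 727614); the smallest non-negative solution is x = 168825.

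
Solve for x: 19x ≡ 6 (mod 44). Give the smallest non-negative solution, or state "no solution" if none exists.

First find gcd(19, 44):
44 = 2·19 + 6
19 = 3·6 + 1
6 = 6·1 + 0
gcd = 1, so a unique solution mod 44 exists.
Back-substitute for the Bézout coefficients:
1 = 19 − 3·6
1 = −3·44 + 7·19
So 19·(7) ≡ 1 (mod 44), giving 19⁻¹ ≡ 7.
x ≡ 19⁻¹·6 ≡ 7·6 ≡ 42 (mod 44).

42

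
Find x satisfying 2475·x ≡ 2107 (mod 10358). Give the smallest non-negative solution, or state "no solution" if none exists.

First find gcd(2475, 10358):
10358 = 4·2475 + 458
2475 = 5·458 + 185
458 = 2·185 + 88
185 = 2·88 + 9
88 = 9·9 + 7
9 = 1·7 + 2
7 = 3·2 + 1
2 = 2·1 + 0
gcd = 1, so a unique solution mod 10358 exists.
Back-substitute for the Bézout coefficients:
1 = 7 − 3·2
1 = −3·9 + 4·7
1 = 4·88 − 39·9
1 = −39·185 + 82·88
1 = 82·458 − 203·185
1 = −203·2475 + 1097·458
1 = 1097·10358 − 4591·2475
So 2475·(-4591) ≡ 1 (mod 10358), giving 2475⁻¹ ≡ 5767.
x ≡ 2475⁻¹·2107 ≡ 5767·2107 ≡ 1135 (mod 10358).

1135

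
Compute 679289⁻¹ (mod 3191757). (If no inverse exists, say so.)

Apply the Euclidean algorithm to 3191757 and 679289:
3191757 = 4*679289 + 474601
679289 = 1*474601 + 204688
474601 = 2*204688 + 65225
204688 = 3*65225 + 9013
65225 = 7*9013 + 2134
9013 = 4*2134 + 477
2134 = 4*477 + 226
477 = 2*226 + 25
226 = 9*25 + 1
25 = 25*1 + 0
The gcd is 1. Working backward:
1 = 226 − 9·25
1 = −9·477 + 19·226
1 = 19·2134 − 85·477
1 = −85·9013 + 359·2134
1 = 359·65225 − 2598·9013
1 = −2598·204688 + 8153·65225
1 = 8153·474601 − 18904·204688
1 = −18904·679289 + 27057·474601
1 = 27057·3191757 − 127132·679289
So 679289·(-127132) ≡ 1 (mod 3191757), and -127132 ≡ 3064625 (mod 3191757).

3064625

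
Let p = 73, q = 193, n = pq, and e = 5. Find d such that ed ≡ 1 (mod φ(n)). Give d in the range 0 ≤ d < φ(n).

φ(n) = (p−1)(q−1) = 72·192 = 13824.
Need d with 5·d ≡ 1 (mod 13824). Apply the extended Euclidean algorithm:
13824 = 2764*5 + 4
5 = 1*4 + 1
4 = 4*1 + 0
Back-substitute:
1 = 5 − 4
1 = −13824 + 2765·5
So 5·2765 ≡ 1 (mod 13824), hence d = 2765.

2765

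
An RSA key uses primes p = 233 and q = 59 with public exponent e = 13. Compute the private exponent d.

12421

φ(n) = (p−1)(q−1) = 232·58 = 13456.
Need d with 13·d ≡ 1 (mod 13456). Apply the extended Euclidean algorithm:
13456 = 1035*13 + 1
13 = 13*1 + 0
Back-substitute:
1 = 13456 − 1035·13
So 13·(-1035) ≡ 1 (mod 13456), hence d ≡ -1035 ≡ 12421 (mod 13456).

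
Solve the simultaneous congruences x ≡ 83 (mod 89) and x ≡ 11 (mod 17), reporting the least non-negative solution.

1507

Write x = 83 + 89·k. Then 89·k ≡ 11 − 83 ≡ 13 (mod 17).
Need 89⁻¹ mod 17. Extended Euclid on (17, 4):
17 = 4*4 + 1
4 = 4*1 + 0
Back-substitute:
1 = 17 − 4·4
89⁻¹ ≡ 13 (mod 17), so k ≡ 13·13 ≡ 16 (mod 17).
x = 83 + 89·16 = 1507.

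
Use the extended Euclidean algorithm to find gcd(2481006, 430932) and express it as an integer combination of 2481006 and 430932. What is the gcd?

Apply Euclid's algorithm to 2481006 and 430932:
2481006 = 5×430932 + 326346
430932 = 1×326346 + 104586
326346 = 3×104586 + 12588
104586 = 8×12588 + 3882
12588 = 3×3882 + 942
3882 = 4×942 + 114
942 = 8×114 + 30
114 = 3×30 + 24
30 = 1×24 + 6
24 = 4×6 + 0
gcd(2481006, 430932) = 6.
Working backward:
6 = 30 − 24
6 = −114 + 4·30
6 = 4·942 − 33·114
6 = −33·3882 + 136·942
6 = 136·12588 − 441·3882
6 = −441·104586 + 3664·12588
6 = 3664·326346 − 11433·104586
6 = −11433·430932 + 15097·326346
6 = 15097·2481006 − 86918·430932
So 6 = (15097)·2481006 + (-86918)·430932.

6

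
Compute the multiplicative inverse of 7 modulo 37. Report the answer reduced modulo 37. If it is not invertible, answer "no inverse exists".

Extended Euclidean algorithm:
37 = 5*7 + 2
7 = 3*2 + 1
2 = 2*1 + 0
The gcd is 1. Working backward:
1 = 7 − 3·2
1 = −3·37 + 16·7
So 7·16 ≡ 1 (mod 37).

16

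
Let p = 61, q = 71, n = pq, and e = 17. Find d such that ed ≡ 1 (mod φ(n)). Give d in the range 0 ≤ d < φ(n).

3953

φ(n) = (p−1)(q−1) = 60·70 = 4200.
Need d with 17·d ≡ 1 (mod 4200). Apply the extended Euclidean algorithm:
4200 = 247×17 + 1
17 = 17×1 + 0
Back-substitute:
1 = 4200 − 247·17
So 17·(-247) ≡ 1 (mod 4200), hence d ≡ -247 ≡ 3953 (mod 4200).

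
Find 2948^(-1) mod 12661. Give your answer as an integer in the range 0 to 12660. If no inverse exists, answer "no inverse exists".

Euclidean algorithm on 12661, 2948:
12661 = 4*2948 + 869
2948 = 3*869 + 341
869 = 2*341 + 187
341 = 1*187 + 154
187 = 1*154 + 33
154 = 4*33 + 22
33 = 1*22 + 11
22 = 2*11 + 0
gcd(2948, 12661) = 11 ≠ 1, so 2948 has no multiplicative inverse modulo 12661.

no inverse exists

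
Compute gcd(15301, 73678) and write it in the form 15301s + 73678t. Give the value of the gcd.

11

Apply Euclid's algorithm to 73678 and 15301:
73678 = 4×15301 + 12474
15301 = 1×12474 + 2827
12474 = 4×2827 + 1166
2827 = 2×1166 + 495
1166 = 2×495 + 176
495 = 2×176 + 143
176 = 1×143 + 33
143 = 4×33 + 11
33 = 3×11 + 0
gcd(15301, 73678) = 11.
Back-substituting:
11 = 143 − 4·33
11 = −4·176 + 5·143
11 = 5·495 − 14·176
11 = −14·1166 + 33·495
11 = 33·2827 − 80·1166
11 = −80·12474 + 353·2827
11 = 353·15301 − 433·12474
11 = −433·73678 + 2085·15301
So 11 = (-433)·73678 + (2085)·15301.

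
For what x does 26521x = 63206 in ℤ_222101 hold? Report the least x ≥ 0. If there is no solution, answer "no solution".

13611

First find gcd(26521, 222101):
222101 = 8×26521 + 9933
26521 = 2×9933 + 6655
9933 = 1×6655 + 3278
6655 = 2×3278 + 99
3278 = 33×99 + 11
99 = 9×11 + 0
gcd = 11 and 11 | 63206, so solutions exist. Divide through by 11: 2411x ≡ 5746 (mod 20191).
Now find 2411⁻¹ mod 20191:
20191 = 8*2411 + 903
2411 = 2*903 + 605
903 = 1*605 + 298
605 = 2*298 + 9
298 = 33*9 + 1
9 = 9*1 + 0
Back-substitute:
1 = 298 − 33·9
1 = −33·605 + 67·298
1 = 67·903 − 100·605
1 = −100·2411 + 267·903
1 = 267·20191 − 2236·2411
So 2411·(-2236) ≡ 1 (mod 20191), i.e. 2411⁻¹ ≡ 17955.
Then x ≡ 17955·5746 ≡ 13611 (mod 20191); the smallest non-negative solution is x = 13611.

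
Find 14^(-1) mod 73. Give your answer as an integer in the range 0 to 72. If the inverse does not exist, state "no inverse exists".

47

Extended Euclidean algorithm:
73 = 5×14 + 3
14 = 4×3 + 2
3 = 1×2 + 1
2 = 2×1 + 0
The gcd is 1. Working backward:
1 = 3 − 2
1 = −14 + 5·3
1 = 5·73 − 26·14
Hence 14⁻¹ ≡ -26 ≡ 47 (mod 73).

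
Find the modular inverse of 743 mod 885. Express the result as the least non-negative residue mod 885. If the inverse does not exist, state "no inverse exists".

617

Extended Euclidean algorithm:
885 = 1·743 + 142
743 = 5·142 + 33
142 = 4·33 + 10
33 = 3·10 + 3
10 = 3·3 + 1
3 = 3·1 + 0
The gcd is 1. Working backward:
1 = 10 − 3·3
1 = −3·33 + 10·10
1 = 10·142 − 43·33
1 = −43·743 + 225·142
1 = 225·885 − 268·743
Thus 743·(-268) ≡ 1 (mod 885); reducing, -268 mod 885 = 617.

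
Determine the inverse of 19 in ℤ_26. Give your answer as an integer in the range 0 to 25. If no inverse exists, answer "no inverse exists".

Run Euclid on (26, 19):
26 = 1*19 + 7
19 = 2*7 + 5
7 = 1*5 + 2
5 = 2*2 + 1
2 = 2*1 + 0
Since gcd(19, 26) = 1, back-substitute to write 1 as a combination:
1 = 5 − 2·2
1 = −2·7 + 3·5
1 = 3·19 − 8·7
1 = −8·26 + 11·19
So 19·11 ≡ 1 (mod 26).

11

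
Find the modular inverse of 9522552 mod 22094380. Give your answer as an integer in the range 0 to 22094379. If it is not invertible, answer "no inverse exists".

no inverse exists

Euclidean algorithm on 22094380, 9522552:
22094380 = 2·9522552 + 3049276
9522552 = 3·3049276 + 374724
3049276 = 8·374724 + 51484
374724 = 7·51484 + 14336
51484 = 3·14336 + 8476
14336 = 1·8476 + 5860
8476 = 1·5860 + 2616
5860 = 2·2616 + 628
2616 = 4·628 + 104
628 = 6·104 + 4
104 = 26·4 + 0
Since gcd = 4 > 1, 9522552 is not a unit mod 22094380.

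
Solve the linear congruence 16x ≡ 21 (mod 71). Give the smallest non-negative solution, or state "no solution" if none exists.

First find gcd(16, 71):
71 = 4·16 + 7
16 = 2·7 + 2
7 = 3·2 + 1
2 = 2·1 + 0
gcd = 1, so a unique solution mod 71 exists.
Back-substitute for the Bézout coefficients:
1 = 7 − 3·2
1 = −3·16 + 7·7
1 = 7·71 − 31·16
So 16·(-31) ≡ 1 (mod 71), giving 16⁻¹ ≡ 40.
x ≡ 16⁻¹·21 ≡ 40·21 ≡ 59 (mod 71).

59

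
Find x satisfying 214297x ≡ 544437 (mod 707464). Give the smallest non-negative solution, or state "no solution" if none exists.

288469

First find gcd(214297, 707464):
707464 = 3·214297 + 64573
214297 = 3·64573 + 20578
64573 = 3·20578 + 2839
20578 = 7·2839 + 705
2839 = 4·705 + 19
705 = 37·19 + 2
19 = 9·2 + 1
2 = 2·1 + 0
gcd = 1, so a unique solution mod 707464 exists.
Back-substitute for the Bézout coefficients:
1 = 19 − 9·2
1 = −9·705 + 334·19
1 = 334·2839 − 1345·705
1 = −1345·20578 + 9749·2839
1 = 9749·64573 − 30592·20578
1 = −30592·214297 + 101525·64573
1 = 101525·707464 − 335167·214297
So 214297·(-335167) ≡ 1 (mod 707464), giving 214297⁻¹ ≡ 372297.
x ≡ 214297⁻¹·544437 ≡ 372297·544437 ≡ 288469 (mod 707464).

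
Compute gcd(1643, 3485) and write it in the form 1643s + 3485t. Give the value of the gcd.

1

Euclidean algorithm:
3485 = 2*1643 + 199
1643 = 8*199 + 51
199 = 3*51 + 46
51 = 1*46 + 5
46 = 9*5 + 1
5 = 5*1 + 0
gcd(1643, 3485) = 1.
Back-substituting:
1 = 46 − 9·5
1 = −9·51 + 10·46
1 = 10·199 − 39·51
1 = −39·1643 + 322·199
1 = 322·3485 − 683·1643
So 1 = (322)·3485 + (-683)·1643.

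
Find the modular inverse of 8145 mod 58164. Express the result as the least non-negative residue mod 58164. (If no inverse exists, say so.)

Euclidean algorithm on 58164, 8145:
58164 = 7*8145 + 1149
8145 = 7*1149 + 102
1149 = 11*102 + 27
102 = 3*27 + 21
27 = 1*21 + 6
21 = 3*6 + 3
6 = 2*3 + 0
Since gcd = 3 > 1, 8145 is not a unit mod 58164.

no inverse exists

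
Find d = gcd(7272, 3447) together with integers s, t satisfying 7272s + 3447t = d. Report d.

Repeated division:
7272 = 2×3447 + 378
3447 = 9×378 + 45
378 = 8×45 + 18
45 = 2×18 + 9
18 = 2×9 + 0
gcd(7272, 3447) = 9.
Working backward:
9 = 45 − 2·18
9 = −2·378 + 17·45
9 = 17·3447 − 155·378
9 = −155·7272 + 327·3447
So 9 = (-155)·7272 + (327)·3447.

9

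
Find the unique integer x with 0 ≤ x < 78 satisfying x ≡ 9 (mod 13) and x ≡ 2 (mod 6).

74

Write x = 9 + 13·k. Then 13·k ≡ 2 − 9 ≡ 5 (mod 6).
Need 13⁻¹ mod 6. Extended Euclid on (6, 1):
6 = 6×1 + 0
13⁻¹ ≡ 1 (mod 6), so k ≡ 1·5 ≡ 5 (mod 6).
x = 9 + 13·5 = 74.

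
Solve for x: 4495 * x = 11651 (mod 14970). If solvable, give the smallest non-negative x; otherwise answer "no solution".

no solution

gcd(4495, 14970):
14970 = 3×4495 + 1485
4495 = 3×1485 + 40
1485 = 37×40 + 5
40 = 8×5 + 0
gcd = 5, but 5 ∤ 11651, so the congruence has no solution.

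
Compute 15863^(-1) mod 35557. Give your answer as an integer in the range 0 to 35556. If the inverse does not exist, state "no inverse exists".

25134

Extended Euclidean algorithm:
35557 = 2×15863 + 3831
15863 = 4×3831 + 539
3831 = 7×539 + 58
539 = 9×58 + 17
58 = 3×17 + 7
17 = 2×7 + 3
7 = 2×3 + 1
3 = 3×1 + 0
gcd = 1, so the inverse exists. Back-substitute:
1 = 7 − 2·3
1 = −2·17 + 5·7
1 = 5·58 − 17·17
1 = −17·539 + 158·58
1 = 158·3831 − 1123·539
1 = −1123·15863 + 4650·3831
1 = 4650·35557 − 10423·15863
Hence 15863⁻¹ ≡ -10423 ≡ 25134 (mod 35557).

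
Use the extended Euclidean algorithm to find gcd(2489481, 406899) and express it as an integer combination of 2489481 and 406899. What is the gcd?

9

Euclidean algorithm:
2489481 = 6×406899 + 48087
406899 = 8×48087 + 22203
48087 = 2×22203 + 3681
22203 = 6×3681 + 117
3681 = 31×117 + 54
117 = 2×54 + 9
54 = 6×9 + 0
gcd(2489481, 406899) = 9.
Back-substituting:
9 = 117 − 2·54
9 = −2·3681 + 63·117
9 = 63·22203 − 380·3681
9 = −380·48087 + 823·22203
9 = 823·406899 − 6964·48087
9 = −6964·2489481 + 42607·406899
So 9 = (-6964)·2489481 + (42607)·406899.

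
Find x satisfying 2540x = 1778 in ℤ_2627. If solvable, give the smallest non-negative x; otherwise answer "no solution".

2365

First find gcd(2540, 2627):
2627 = 1·2540 + 87
2540 = 29·87 + 17
87 = 5·17 + 2
17 = 8·2 + 1
2 = 2·1 + 0
gcd = 1, so a unique solution mod 2627 exists.
Back-substitute for the Bézout coefficients:
1 = 17 − 8·2
1 = −8·87 + 41·17
1 = 41·2540 − 1197·87
1 = −1197·2627 + 1238·2540
So 2540·(1238) ≡ 1 (mod 2627), giving 2540⁻¹ ≡ 1238.
x ≡ 2540⁻¹·1778 ≡ 1238·1778 ≡ 2365 (mod 2627).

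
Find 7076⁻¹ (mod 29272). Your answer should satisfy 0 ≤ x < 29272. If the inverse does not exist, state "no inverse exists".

no inverse exists

Compute gcd(7076, 29272):
29272 = 4·7076 + 968
7076 = 7·968 + 300
968 = 3·300 + 68
300 = 4·68 + 28
68 = 2·28 + 12
28 = 2·12 + 4
12 = 3·4 + 0
Since gcd = 4 > 1, 7076 is not a unit mod 29272.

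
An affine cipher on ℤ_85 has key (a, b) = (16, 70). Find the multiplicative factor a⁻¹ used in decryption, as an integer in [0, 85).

Apply the Euclidean algorithm to 85 and 16:
85 = 5*16 + 5
16 = 3*5 + 1
5 = 5*1 + 0
Since gcd(16, 85) = 1, back-substitute to write 1 as a combination:
1 = 16 − 3·5
1 = −3·85 + 16·16
So 16·16 ≡ 1 (mod 85).

16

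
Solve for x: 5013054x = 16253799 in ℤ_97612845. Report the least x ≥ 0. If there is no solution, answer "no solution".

29058156

First find gcd(5013054, 97612845):
97612845 = 19×5013054 + 2364819
5013054 = 2×2364819 + 283416
2364819 = 8×283416 + 97491
283416 = 2×97491 + 88434
97491 = 1×88434 + 9057
88434 = 9×9057 + 6921
9057 = 1×6921 + 2136
6921 = 3×2136 + 513
2136 = 4×513 + 84
513 = 6×84 + 9
84 = 9×9 + 3
9 = 3×3 + 0
gcd = 3 and 3 | 16253799, so solutions exist. Divide through by 3: 1671018x ≡ 5417933 (mod 32537615).
Now find 1671018⁻¹ mod 32537615:
32537615 = 19×1671018 + 788273
1671018 = 2×788273 + 94472
788273 = 8×94472 + 32497
94472 = 2×32497 + 29478
32497 = 1×29478 + 3019
29478 = 9×3019 + 2307
3019 = 1×2307 + 712
2307 = 3×712 + 171
712 = 4×171 + 28
171 = 6×28 + 3
28 = 9×3 + 1
3 = 3×1 + 0
Back-substitute:
1 = 28 − 9·3
1 = −9·171 + 55·28
1 = 55·712 − 229·171
1 = −229·2307 + 742·712
1 = 742·3019 − 971·2307
1 = −971·29478 + 9481·3019
1 = 9481·32497 − 10452·29478
1 = −10452·94472 + 30385·32497
1 = 30385·788273 − 253532·94472
1 = −253532·1671018 + 537449·788273
1 = 537449·32537615 − 10465063·1671018
So 1671018·(-10465063) ≡ 1 (mod 32537615), i.e. 1671018⁻¹ ≡ 22072552.
Then x ≡ 22072552·5417933 ≡ 29058156 (mod 32537615); the smallest non-negative solution is x = 29058156.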